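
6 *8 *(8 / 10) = 192 / 5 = 38.40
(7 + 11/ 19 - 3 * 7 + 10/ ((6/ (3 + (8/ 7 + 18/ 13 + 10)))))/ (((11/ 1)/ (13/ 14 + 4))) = 743130/ 133133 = 5.58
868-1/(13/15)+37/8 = 90633/104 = 871.47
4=4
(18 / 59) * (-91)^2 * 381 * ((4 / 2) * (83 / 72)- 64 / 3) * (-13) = 28095818205 / 118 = 238100154.28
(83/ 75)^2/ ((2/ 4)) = 13778/ 5625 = 2.45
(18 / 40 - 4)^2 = 5041 / 400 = 12.60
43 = 43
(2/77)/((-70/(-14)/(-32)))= -0.17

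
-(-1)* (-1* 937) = -937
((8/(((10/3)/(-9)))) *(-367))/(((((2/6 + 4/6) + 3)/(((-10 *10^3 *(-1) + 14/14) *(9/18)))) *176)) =99099909/1760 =56306.77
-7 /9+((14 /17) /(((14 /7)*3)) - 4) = -710 /153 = -4.64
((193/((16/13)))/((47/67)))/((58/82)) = 6892223/21808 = 316.04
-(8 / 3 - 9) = 19 / 3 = 6.33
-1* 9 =-9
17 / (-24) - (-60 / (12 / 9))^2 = -48617 / 24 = -2025.71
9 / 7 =1.29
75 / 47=1.60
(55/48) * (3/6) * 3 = 55/32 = 1.72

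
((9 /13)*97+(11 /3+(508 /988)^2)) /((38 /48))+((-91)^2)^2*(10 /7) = 113557398536954 /1159171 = 97964319.79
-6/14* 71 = -213/7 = -30.43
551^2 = 303601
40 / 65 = 8 / 13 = 0.62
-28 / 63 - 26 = -26.44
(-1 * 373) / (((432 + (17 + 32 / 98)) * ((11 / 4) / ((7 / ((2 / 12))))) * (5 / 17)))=-17399704 / 403645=-43.11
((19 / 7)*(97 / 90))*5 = 1843 / 126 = 14.63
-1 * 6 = -6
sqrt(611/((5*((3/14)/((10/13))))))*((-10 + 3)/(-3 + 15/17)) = 119*sqrt(987)/54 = 69.23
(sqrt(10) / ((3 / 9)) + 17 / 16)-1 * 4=-47 / 16 + 3 * sqrt(10)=6.55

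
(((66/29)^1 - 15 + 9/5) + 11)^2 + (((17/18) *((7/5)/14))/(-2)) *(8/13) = -57328/2459925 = -0.02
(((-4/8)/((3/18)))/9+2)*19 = 95/3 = 31.67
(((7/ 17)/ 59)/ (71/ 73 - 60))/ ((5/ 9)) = -0.00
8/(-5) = -8/5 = -1.60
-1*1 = -1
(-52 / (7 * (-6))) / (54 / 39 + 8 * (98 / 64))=1352 / 14889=0.09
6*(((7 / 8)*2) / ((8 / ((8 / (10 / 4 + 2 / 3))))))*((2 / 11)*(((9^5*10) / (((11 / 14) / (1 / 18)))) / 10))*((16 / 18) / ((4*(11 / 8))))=10287648 / 25289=406.80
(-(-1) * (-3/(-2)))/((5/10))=3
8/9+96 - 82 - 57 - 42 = -757/9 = -84.11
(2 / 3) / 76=1 / 114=0.01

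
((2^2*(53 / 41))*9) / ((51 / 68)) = 2544 / 41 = 62.05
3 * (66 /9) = 22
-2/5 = -0.40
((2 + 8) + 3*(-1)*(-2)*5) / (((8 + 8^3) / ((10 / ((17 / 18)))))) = 180 / 221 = 0.81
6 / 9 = 2 / 3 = 0.67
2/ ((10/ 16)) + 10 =66/ 5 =13.20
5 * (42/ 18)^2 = 245/ 9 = 27.22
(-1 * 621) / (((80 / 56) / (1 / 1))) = -4347 / 10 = -434.70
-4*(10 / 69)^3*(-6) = 8000 / 109503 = 0.07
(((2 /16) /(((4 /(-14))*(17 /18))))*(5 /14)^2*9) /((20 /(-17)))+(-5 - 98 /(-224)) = -3683 /896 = -4.11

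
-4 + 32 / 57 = -196 / 57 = -3.44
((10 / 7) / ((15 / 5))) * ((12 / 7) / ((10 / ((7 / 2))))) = 2 / 7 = 0.29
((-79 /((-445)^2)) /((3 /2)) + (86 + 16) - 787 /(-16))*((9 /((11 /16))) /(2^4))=4311194691 /34852400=123.70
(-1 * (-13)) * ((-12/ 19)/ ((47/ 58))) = -9048/ 893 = -10.13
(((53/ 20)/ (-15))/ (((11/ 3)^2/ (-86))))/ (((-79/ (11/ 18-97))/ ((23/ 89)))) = 18188699/ 51045060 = 0.36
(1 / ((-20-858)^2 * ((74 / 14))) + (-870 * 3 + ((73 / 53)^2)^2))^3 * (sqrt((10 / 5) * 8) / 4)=-201839600615787618010357124698352780894925888268649125 / 11399418628715261024898286892999775594870592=-17706131092.28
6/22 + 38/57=31/33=0.94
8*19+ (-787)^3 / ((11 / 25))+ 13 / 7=-85302583678 / 77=-1107825762.05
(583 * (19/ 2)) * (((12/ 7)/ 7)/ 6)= 11077/ 49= 226.06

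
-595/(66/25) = -14875/66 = -225.38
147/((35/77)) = 1617/5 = 323.40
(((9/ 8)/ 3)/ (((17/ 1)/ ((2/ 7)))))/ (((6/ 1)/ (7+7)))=1/ 68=0.01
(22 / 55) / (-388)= -1 / 970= -0.00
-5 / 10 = -1 / 2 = -0.50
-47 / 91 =-0.52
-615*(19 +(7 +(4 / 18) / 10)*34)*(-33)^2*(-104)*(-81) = -1454217572808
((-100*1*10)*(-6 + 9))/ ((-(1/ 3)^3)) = 81000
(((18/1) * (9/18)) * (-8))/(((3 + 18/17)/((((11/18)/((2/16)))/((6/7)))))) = -20944/207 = -101.18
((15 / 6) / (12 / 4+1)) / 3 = 5 / 24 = 0.21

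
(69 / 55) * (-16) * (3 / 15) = -1104 / 275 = -4.01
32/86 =16/43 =0.37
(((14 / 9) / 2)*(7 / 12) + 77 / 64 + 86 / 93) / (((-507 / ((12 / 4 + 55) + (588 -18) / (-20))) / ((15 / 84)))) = -40795255 / 1520902656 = -0.03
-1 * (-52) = 52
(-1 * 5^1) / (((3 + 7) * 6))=-1 / 12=-0.08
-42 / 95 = -0.44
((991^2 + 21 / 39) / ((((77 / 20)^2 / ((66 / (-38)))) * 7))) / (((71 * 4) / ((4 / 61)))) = -3.80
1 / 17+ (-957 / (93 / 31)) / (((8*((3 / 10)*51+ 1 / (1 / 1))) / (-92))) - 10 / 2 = 609953 / 2771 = 220.12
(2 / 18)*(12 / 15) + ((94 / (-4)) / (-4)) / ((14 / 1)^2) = 8387 / 70560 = 0.12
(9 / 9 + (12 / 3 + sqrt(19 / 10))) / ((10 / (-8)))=-4 - 2 * sqrt(190) / 25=-5.10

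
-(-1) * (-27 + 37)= 10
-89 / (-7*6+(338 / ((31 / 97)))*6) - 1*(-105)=20515711 / 195414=104.99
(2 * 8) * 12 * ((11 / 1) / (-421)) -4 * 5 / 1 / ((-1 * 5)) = -428 / 421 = -1.02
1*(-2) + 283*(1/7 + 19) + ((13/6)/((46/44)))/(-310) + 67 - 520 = 743023429/149730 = 4962.42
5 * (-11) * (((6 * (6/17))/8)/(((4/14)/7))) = -24255/68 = -356.69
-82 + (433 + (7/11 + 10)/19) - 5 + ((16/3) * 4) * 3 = 85807/209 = 410.56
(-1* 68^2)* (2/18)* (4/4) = -4624/9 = -513.78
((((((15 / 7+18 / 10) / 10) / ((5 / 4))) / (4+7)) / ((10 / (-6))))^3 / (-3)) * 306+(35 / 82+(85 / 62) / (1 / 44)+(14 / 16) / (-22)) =137606552490808599769 / 2266615011718750000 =60.71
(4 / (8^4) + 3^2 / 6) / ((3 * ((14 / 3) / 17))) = 26129 / 14336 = 1.82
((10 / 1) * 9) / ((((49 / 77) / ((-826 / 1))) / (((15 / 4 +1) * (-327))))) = 181450665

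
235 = 235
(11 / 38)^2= 121 / 1444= 0.08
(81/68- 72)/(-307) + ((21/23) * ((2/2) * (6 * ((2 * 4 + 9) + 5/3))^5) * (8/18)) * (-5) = -51506902969544245/1440444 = -35757657340.06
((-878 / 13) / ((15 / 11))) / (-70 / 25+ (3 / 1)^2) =-9658 / 1209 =-7.99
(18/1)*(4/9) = 8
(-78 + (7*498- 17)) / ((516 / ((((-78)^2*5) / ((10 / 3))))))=5157711 / 86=59973.38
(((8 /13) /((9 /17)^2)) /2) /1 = 1.10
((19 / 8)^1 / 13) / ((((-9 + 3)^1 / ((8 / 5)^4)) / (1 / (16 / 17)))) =-5168 / 24375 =-0.21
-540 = -540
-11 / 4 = -2.75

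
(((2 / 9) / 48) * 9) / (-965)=-1 / 23160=-0.00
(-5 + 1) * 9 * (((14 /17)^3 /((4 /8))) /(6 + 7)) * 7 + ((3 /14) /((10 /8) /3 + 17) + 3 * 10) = 781066164 /93440347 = 8.36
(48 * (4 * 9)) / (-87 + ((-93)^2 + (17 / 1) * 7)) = 1728 / 8681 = 0.20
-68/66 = -34/33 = -1.03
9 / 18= 1 / 2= 0.50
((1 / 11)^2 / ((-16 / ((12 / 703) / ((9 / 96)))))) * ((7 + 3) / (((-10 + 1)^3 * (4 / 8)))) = 160 / 62010927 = 0.00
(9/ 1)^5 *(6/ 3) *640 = 75582720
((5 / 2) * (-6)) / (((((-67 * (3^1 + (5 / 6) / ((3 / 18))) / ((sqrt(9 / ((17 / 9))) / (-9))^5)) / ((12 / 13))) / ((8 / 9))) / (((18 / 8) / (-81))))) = 5 * sqrt(17) / 38513007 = 0.00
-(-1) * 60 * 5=300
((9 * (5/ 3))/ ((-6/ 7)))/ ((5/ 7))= -49/ 2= -24.50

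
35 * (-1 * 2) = -70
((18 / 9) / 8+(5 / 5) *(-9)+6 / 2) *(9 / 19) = -207 / 76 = -2.72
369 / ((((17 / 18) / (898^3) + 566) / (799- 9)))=3799749552766560 / 7377648268913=515.04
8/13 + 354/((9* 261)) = 7798/10179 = 0.77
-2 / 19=-0.11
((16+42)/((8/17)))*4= 493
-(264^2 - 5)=-69691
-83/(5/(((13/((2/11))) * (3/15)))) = -11869/50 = -237.38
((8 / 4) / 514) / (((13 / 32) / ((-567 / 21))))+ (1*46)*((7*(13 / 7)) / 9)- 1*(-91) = 4726421 / 30069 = 157.19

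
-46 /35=-1.31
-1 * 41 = -41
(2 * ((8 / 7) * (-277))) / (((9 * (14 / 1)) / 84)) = -8864 / 21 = -422.10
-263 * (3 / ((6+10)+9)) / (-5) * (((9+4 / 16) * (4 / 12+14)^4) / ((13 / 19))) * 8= 1264197396178 / 43875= 28813615.87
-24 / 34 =-12 / 17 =-0.71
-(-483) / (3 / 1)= 161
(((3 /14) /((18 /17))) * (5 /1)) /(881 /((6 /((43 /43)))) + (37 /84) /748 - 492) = -12716 /4337495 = -0.00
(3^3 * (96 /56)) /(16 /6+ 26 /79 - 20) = -2.72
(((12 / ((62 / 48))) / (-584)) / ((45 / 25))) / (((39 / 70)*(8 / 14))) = -2450 / 88257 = -0.03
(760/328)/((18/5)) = 475/738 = 0.64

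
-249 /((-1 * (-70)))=-249 /70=-3.56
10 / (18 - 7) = 10 / 11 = 0.91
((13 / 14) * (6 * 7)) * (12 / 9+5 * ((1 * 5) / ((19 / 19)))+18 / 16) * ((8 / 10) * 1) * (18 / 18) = 856.70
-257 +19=-238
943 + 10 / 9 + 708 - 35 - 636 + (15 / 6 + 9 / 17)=301147 / 306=984.14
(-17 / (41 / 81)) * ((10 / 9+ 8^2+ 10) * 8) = -827424 / 41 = -20181.07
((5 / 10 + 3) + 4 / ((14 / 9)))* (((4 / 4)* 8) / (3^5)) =340 / 1701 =0.20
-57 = -57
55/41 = 1.34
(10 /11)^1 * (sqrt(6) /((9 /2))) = 20 * sqrt(6) /99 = 0.49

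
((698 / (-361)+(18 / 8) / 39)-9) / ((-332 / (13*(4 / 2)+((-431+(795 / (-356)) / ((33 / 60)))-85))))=-98749613285 / 6101425616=-16.18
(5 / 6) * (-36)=-30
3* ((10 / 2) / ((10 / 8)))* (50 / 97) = 600 / 97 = 6.19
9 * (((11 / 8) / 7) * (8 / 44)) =9 / 28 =0.32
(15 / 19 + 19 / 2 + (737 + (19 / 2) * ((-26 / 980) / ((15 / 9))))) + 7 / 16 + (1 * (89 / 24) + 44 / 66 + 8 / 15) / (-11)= 9181624307 / 12289200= 747.13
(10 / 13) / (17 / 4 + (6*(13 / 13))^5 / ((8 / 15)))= 40 / 758381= 0.00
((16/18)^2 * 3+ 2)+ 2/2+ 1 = 172/27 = 6.37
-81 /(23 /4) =-324 /23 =-14.09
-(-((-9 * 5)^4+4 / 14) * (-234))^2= -45115727575511311524 / 49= -920729134194108398.45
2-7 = -5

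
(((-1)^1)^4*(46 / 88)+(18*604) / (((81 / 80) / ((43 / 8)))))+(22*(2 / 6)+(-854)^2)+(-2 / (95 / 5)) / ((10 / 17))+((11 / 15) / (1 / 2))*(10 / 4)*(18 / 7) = 787048.66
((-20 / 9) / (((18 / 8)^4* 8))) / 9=-640 / 531441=-0.00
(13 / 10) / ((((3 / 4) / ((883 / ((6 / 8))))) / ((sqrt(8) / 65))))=14128*sqrt(2) / 225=88.80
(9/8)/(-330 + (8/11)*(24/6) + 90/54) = -0.00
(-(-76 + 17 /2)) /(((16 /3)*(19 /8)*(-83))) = -405 /6308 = -0.06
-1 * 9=-9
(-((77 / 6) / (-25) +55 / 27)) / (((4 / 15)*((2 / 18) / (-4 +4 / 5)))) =4114 / 25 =164.56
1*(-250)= -250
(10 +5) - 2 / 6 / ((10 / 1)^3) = 44999 / 3000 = 15.00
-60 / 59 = -1.02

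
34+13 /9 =319 /9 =35.44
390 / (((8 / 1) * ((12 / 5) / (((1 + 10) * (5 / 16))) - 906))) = -17875 / 331944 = -0.05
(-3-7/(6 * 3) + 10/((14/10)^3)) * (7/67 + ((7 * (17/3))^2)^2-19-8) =21187983376865/33506298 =632358.23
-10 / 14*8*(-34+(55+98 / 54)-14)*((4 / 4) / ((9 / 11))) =-14960 / 243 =-61.56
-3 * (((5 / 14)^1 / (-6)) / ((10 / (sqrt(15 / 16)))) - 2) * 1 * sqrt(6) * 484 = 121 * sqrt(6) * (sqrt(15)+1344) / 56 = 7133.82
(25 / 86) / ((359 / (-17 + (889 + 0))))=10900 / 15437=0.71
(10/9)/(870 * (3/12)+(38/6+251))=20/8547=0.00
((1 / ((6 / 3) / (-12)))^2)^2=1296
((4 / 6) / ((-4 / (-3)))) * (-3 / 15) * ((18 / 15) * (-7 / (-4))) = -21 / 100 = -0.21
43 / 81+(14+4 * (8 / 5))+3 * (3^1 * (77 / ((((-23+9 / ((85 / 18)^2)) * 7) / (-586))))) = 2588.33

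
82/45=1.82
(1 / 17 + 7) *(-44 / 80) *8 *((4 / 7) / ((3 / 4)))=-2816 / 119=-23.66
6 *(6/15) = 2.40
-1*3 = -3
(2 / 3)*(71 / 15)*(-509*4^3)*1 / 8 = -578224 / 45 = -12849.42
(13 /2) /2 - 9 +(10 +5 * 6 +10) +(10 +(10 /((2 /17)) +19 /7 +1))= 4003 /28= 142.96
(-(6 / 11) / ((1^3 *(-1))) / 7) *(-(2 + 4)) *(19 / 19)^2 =-36 / 77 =-0.47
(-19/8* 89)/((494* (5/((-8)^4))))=-22784/65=-350.52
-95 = -95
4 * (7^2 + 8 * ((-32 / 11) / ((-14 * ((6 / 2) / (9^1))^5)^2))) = -15010900 / 539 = -27849.54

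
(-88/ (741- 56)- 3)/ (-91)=2143/ 62335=0.03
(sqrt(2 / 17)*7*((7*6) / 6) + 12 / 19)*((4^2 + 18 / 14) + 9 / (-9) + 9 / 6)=1494 / 133 + 1743*sqrt(34) / 34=310.16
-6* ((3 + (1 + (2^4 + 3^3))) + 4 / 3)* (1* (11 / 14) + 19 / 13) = -59305 / 91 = -651.70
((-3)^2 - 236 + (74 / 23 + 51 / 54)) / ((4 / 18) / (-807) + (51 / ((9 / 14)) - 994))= 74449785 / 305588396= 0.24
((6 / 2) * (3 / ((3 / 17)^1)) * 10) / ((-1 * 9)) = -170 / 3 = -56.67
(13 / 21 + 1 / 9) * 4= 184 / 63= 2.92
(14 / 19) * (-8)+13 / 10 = -4.59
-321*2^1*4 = -2568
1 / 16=0.06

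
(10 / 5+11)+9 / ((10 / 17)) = 28.30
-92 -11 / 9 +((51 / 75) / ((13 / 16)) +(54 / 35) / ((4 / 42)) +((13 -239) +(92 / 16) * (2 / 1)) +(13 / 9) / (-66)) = -28060511 / 96525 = -290.71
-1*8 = -8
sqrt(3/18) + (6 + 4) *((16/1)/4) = sqrt(6)/6 + 40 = 40.41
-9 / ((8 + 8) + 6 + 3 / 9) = -27 / 67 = -0.40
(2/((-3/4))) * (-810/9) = 240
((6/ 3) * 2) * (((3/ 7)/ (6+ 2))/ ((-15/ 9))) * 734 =-3303/ 35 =-94.37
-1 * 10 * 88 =-880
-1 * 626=-626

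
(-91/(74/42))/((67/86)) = -164346/2479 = -66.30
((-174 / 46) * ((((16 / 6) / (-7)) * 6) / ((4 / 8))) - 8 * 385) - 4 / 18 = -4438186 / 1449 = -3062.93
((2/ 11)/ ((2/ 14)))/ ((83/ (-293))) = -4.49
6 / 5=1.20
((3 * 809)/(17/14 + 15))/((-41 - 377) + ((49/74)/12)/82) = -2474142048/6909207853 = -0.36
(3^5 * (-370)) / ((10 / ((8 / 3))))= -23976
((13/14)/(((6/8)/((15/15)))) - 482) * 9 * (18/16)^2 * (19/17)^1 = -2913327/476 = -6120.43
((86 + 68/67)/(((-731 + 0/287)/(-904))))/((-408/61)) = -40186190/2497827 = -16.09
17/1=17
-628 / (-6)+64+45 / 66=11177 / 66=169.35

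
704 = 704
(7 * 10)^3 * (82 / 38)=14063000 / 19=740157.89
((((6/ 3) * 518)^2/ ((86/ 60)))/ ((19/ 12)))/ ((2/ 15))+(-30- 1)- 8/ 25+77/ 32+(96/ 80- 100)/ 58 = 67230681109377/ 18954400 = 3546969.63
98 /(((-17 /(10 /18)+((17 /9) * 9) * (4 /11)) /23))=-123970 /1343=-92.31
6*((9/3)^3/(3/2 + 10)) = 324/23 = 14.09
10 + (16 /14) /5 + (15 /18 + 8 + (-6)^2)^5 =181136166.65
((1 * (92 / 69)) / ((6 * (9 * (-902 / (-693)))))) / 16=7 / 5904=0.00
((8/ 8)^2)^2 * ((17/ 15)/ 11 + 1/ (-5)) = -16/ 165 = -0.10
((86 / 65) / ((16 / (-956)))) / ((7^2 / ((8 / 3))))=-41108 / 9555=-4.30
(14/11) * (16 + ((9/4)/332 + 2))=167391/7304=22.92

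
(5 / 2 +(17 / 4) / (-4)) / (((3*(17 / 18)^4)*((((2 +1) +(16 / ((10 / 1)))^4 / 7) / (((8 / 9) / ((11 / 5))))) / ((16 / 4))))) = 3912300000 / 15821466551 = 0.25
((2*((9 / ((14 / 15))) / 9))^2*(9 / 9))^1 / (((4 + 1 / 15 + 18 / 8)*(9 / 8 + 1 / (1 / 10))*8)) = 0.01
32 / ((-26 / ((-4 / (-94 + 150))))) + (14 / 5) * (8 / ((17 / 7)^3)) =3692376 / 2235415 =1.65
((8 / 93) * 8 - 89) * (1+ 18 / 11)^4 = -5808898853 / 1361613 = -4266.19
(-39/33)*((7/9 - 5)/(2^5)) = 247/1584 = 0.16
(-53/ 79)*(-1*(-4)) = -212/ 79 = -2.68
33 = 33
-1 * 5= -5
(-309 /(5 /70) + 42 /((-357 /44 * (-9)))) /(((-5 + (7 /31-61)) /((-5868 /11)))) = -13376099480 /381293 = -35080.89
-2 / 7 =-0.29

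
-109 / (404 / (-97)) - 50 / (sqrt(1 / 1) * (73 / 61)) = -460371 / 29492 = -15.61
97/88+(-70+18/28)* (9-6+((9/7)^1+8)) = -3669511/4312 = -851.00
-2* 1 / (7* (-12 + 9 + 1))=1 / 7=0.14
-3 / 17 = -0.18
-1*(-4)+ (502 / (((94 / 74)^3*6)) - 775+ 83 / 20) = -4522721993 / 6229380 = -726.03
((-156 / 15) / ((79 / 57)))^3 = -26039617344 / 61629875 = -422.52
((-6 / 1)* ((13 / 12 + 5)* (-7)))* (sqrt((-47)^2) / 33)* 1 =24017 / 66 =363.89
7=7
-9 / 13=-0.69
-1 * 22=-22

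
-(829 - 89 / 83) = -68718 / 83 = -827.93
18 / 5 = 3.60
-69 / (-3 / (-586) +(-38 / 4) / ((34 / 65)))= 3.80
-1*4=-4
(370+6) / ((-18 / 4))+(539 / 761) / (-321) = -61234721 / 732843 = -83.56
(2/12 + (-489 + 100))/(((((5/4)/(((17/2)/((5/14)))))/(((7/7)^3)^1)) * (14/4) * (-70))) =79322/2625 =30.22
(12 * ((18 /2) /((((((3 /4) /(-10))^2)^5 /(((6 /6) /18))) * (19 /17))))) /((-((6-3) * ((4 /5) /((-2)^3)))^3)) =356515840000000000000 /10097379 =35307760558457.79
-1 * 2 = -2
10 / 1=10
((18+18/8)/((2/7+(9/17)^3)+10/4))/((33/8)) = 1238076/739981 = 1.67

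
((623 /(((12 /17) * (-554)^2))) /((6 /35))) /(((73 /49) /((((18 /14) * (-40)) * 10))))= -64869875 /11202434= -5.79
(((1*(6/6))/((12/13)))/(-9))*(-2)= 13/54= 0.24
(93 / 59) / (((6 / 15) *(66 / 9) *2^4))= 1395 / 41536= 0.03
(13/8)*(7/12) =91/96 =0.95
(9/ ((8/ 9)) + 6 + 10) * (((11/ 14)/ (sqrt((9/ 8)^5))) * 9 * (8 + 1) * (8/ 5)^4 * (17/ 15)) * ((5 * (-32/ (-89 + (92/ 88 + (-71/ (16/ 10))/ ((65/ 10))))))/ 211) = 23441415602176 * sqrt(2)/ 450424996875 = 73.60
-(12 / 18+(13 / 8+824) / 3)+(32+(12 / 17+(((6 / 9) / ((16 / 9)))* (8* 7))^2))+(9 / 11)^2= 3266521 / 16456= 198.50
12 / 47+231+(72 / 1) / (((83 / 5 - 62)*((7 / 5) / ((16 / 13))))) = 223167333 / 970879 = 229.86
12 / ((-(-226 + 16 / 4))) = 2 / 37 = 0.05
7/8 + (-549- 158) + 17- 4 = -5545/8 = -693.12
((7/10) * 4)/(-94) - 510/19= -119983/4465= -26.87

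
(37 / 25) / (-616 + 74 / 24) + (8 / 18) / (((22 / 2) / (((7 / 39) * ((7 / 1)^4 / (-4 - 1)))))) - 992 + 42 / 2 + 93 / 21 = -4820781511138 / 4969589625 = -970.06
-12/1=-12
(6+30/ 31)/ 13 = 0.54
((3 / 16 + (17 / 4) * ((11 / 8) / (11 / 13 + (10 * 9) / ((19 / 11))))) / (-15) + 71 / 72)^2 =2736976493161 / 2931491865600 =0.93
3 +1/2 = 3.50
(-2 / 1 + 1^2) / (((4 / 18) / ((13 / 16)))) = -117 / 32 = -3.66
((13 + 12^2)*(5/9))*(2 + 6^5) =6105730/9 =678414.44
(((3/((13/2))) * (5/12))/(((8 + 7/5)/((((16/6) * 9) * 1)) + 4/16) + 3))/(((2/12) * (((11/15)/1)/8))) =3.46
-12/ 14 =-0.86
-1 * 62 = -62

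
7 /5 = 1.40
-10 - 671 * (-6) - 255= 3761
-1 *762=-762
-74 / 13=-5.69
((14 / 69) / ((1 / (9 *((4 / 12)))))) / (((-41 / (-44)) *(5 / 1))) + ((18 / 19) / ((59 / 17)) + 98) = 520113796 / 5285515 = 98.40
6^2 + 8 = 44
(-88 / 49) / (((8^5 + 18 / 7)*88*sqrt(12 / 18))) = -sqrt(6) / 3211516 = -0.00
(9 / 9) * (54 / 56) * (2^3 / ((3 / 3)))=54 / 7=7.71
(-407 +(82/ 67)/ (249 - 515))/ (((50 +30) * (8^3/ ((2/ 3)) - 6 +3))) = -1813409/ 272676600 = -0.01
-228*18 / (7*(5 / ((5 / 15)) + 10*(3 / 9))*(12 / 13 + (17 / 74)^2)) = -876466656 / 26745565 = -32.77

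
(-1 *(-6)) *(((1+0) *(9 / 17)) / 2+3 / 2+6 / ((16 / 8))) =486 / 17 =28.59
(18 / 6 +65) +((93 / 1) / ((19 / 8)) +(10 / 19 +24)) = 2502 / 19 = 131.68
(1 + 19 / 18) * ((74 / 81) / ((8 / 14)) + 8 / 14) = 91057 / 20412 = 4.46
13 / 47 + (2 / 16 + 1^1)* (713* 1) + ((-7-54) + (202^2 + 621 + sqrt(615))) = 42191.20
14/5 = 2.80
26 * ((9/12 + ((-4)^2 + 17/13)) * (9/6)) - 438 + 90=1425/4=356.25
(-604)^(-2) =1 /364816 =0.00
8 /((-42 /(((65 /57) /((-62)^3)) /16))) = 65 /1141114464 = 0.00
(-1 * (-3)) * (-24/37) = -72/37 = -1.95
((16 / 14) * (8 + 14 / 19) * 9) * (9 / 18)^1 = 5976 / 133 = 44.93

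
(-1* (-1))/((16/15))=15/16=0.94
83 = 83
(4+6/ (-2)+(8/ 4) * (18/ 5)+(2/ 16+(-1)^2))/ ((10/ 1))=373/ 400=0.93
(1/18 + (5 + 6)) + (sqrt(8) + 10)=2* sqrt(2) + 379/18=23.88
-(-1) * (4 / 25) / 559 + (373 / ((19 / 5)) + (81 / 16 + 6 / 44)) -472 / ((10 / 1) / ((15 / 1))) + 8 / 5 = -28181644609 / 46732400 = -603.04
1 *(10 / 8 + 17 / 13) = 2.56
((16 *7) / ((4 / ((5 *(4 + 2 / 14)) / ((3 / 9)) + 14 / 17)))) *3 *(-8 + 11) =269748 / 17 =15867.53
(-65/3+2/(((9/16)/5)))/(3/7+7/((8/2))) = -980/549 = -1.79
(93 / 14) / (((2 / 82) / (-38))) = -72447 / 7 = -10349.57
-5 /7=-0.71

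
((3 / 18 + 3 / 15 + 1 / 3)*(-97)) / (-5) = 679 / 50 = 13.58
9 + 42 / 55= 537 / 55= 9.76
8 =8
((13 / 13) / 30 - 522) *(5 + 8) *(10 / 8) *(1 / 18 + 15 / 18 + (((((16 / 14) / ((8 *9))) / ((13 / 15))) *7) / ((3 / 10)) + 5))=-11572001 / 216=-53574.08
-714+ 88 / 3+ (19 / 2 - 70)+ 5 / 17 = -75977 / 102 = -744.87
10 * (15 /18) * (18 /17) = 150 /17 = 8.82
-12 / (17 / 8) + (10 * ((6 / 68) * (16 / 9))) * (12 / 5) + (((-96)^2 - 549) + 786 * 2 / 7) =1057873 / 119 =8889.69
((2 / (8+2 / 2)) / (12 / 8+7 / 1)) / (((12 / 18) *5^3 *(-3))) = -2 / 19125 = -0.00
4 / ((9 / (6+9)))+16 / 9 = 76 / 9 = 8.44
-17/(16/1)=-17/16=-1.06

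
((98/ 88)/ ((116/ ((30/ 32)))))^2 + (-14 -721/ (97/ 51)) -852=-805436158994783/ 646893862912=-1245.08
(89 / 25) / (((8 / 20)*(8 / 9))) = 10.01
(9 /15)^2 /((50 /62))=279 /625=0.45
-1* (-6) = 6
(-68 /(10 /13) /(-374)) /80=13 /4400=0.00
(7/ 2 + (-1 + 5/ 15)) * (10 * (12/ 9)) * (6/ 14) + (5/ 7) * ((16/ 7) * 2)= 2860/ 147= 19.46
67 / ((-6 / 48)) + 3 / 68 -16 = -37533 / 68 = -551.96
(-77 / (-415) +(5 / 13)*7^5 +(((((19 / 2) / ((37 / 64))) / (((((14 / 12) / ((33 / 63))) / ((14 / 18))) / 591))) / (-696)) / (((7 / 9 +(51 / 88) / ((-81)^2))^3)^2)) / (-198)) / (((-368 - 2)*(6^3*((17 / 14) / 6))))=-294878986426523330173211704656873536792369 / 737788964727117667539631909539062760468750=-0.40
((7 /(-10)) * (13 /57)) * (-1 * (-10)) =-91 /57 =-1.60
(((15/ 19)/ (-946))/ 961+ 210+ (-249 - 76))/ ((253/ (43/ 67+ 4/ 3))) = -788599460125/ 878384580942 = -0.90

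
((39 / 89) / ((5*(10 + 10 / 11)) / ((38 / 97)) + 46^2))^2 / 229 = 66438801 / 402987394703367424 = 0.00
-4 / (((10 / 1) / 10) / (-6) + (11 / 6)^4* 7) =-5184 / 102271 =-0.05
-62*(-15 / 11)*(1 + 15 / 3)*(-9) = -4565.45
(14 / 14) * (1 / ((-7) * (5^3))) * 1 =-1 / 875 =-0.00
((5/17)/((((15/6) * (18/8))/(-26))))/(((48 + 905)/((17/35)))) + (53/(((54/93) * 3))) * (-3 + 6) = 18267283/200130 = 91.28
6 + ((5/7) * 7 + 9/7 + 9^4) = 46013/7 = 6573.29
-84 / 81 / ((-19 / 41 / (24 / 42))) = 656 / 513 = 1.28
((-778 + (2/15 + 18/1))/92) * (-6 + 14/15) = 216562/5175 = 41.85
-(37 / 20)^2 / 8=-1369 / 3200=-0.43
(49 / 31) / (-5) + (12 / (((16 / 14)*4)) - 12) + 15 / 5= -6.69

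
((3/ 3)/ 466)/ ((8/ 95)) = 95/ 3728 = 0.03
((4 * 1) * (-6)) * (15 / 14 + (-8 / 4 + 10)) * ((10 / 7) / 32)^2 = -9525 / 21952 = -0.43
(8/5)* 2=16/5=3.20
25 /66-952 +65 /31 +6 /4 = -969829 /1023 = -948.02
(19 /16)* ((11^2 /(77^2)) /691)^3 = 19 /621072592940464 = 0.00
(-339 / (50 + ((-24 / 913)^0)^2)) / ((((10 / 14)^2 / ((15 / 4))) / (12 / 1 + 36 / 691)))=-34584102 / 58735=-588.82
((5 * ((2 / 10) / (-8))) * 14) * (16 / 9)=-28 / 9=-3.11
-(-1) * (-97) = -97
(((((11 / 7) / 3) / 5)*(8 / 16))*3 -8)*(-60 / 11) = 42.78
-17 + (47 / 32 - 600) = -19697 / 32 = -615.53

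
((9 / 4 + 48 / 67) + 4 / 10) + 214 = 291271 / 1340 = 217.37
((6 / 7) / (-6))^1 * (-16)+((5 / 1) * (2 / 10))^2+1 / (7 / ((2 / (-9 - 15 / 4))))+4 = 7.26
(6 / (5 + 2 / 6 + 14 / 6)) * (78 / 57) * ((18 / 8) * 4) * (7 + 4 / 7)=223236 / 3059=72.98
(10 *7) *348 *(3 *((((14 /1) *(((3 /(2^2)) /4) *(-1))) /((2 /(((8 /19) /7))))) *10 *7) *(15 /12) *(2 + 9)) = -105509250 /19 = -5553118.42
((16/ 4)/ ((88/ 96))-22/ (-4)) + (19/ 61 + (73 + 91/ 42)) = 171793/ 2013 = 85.34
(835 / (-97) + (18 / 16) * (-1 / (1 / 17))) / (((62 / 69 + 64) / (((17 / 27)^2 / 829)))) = -143050087 / 700013820816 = -0.00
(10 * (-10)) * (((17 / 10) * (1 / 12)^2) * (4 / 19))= -85 / 342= -0.25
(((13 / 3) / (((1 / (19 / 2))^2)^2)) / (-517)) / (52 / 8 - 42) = 1694173 / 880968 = 1.92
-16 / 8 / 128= -1 / 64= -0.02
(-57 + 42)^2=225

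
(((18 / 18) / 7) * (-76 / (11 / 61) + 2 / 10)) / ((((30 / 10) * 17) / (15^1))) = -23169 / 1309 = -17.70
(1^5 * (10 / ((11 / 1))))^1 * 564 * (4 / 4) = 5640 / 11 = 512.73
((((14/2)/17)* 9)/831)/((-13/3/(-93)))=5859/61217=0.10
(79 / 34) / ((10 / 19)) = 1501 / 340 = 4.41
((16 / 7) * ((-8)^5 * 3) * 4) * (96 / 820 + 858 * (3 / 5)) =-664113512448 / 1435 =-462796872.79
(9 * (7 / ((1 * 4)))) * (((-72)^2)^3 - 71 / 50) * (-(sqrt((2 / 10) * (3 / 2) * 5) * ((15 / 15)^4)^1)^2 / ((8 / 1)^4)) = -1316517956799381 / 1638400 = -803538791.99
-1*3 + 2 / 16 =-23 / 8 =-2.88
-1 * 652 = -652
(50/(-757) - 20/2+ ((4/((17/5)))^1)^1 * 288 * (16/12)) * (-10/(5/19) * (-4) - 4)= 841264560/12869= 65371.40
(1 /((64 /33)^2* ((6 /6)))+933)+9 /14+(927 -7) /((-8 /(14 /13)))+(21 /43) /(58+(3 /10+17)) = 3258858931539 /4022939648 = 810.07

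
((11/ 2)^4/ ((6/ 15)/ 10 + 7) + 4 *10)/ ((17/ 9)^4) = 285501915/ 21381376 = 13.35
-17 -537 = -554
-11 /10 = -1.10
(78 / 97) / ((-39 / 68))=-1.40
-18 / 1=-18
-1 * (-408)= 408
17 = 17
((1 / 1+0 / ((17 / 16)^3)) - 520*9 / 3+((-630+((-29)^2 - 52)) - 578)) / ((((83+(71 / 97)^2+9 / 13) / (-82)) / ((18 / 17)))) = 39678656264 / 19460325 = 2038.95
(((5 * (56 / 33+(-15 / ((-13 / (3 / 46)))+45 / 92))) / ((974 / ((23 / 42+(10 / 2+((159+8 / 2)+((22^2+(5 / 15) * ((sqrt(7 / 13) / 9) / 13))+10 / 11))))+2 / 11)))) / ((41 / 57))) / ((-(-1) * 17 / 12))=8478845 * sqrt(91) / 3396134037582+2560450091945 / 343855780268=7.45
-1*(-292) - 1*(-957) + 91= 1340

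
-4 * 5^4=-2500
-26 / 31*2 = -52 / 31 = -1.68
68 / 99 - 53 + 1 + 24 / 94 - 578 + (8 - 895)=-7054217 / 4653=-1516.06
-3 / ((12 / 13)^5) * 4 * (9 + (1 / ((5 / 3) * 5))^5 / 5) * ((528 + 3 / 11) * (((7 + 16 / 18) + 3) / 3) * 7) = -2162982.81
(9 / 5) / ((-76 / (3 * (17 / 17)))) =-27 / 380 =-0.07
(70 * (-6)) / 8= -105 / 2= -52.50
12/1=12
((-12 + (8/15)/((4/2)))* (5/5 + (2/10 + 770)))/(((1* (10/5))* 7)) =-339328/525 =-646.34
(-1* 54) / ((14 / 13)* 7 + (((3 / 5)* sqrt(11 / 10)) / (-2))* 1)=-68796000 / 9587269- 273780* sqrt(110) / 9587269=-7.48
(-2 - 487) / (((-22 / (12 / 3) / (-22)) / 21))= -41076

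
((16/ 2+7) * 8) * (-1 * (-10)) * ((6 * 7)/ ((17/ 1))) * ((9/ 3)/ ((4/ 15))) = 567000/ 17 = 33352.94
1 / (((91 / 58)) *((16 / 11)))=319 / 728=0.44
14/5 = 2.80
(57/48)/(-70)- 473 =-473.02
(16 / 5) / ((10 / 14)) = 112 / 25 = 4.48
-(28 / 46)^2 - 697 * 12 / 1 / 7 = -4425928 / 3703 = -1195.23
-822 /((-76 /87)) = 35757 /38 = 940.97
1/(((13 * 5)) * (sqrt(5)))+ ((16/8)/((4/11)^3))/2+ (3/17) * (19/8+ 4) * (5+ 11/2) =sqrt(5)/325+ 2087/64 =32.62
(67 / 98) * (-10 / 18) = -335 / 882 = -0.38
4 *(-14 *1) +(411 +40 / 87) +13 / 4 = 124831 / 348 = 358.71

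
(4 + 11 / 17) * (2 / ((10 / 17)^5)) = 6598159 / 50000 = 131.96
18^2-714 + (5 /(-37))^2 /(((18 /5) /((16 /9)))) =-43245710 /110889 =-389.99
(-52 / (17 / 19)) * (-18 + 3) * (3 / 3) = 14820 / 17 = 871.76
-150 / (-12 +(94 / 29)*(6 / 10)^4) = 453125 / 34981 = 12.95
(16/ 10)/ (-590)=-4/ 1475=-0.00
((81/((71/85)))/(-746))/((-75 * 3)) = 153/264830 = 0.00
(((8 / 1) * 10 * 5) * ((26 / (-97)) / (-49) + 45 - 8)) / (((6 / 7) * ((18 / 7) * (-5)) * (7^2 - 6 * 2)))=-390860 / 10767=-36.30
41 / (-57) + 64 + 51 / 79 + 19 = 82.93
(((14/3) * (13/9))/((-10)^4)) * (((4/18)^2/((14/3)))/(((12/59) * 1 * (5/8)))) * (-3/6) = -767/27337500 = -0.00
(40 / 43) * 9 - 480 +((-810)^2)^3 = 12144470068682979720 / 43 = 282429536480999528.37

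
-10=-10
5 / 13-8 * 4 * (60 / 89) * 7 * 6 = -1047875 / 1157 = -905.68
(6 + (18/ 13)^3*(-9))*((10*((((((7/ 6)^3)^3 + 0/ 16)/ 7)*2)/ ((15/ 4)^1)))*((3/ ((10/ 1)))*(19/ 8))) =-717539015669/ 18450581760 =-38.89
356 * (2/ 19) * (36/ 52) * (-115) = -736920/ 247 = -2983.48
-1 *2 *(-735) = 1470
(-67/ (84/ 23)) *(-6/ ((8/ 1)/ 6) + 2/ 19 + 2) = 20033/ 456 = 43.93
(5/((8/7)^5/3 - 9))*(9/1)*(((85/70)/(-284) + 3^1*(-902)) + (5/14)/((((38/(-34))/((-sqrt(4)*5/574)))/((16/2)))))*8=2716633754712045/23286250489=116662.57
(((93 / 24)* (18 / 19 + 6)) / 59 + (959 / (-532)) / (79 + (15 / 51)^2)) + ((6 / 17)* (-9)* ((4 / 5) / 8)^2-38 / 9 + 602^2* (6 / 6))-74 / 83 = 11791327416838855687 / 32536839362400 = 362399.29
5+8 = 13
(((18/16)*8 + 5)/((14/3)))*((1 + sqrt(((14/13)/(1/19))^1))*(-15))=-45*sqrt(3458)/13-45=-248.55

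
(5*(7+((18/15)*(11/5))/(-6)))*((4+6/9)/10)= 1148/75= 15.31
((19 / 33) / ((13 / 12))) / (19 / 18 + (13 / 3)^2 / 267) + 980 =758662796 / 773773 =980.47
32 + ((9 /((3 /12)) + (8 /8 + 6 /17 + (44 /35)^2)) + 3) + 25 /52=80583049 /1082900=74.41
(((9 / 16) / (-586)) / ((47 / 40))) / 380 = -9 / 4186384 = -0.00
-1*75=-75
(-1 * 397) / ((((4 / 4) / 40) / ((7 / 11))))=-111160 / 11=-10105.45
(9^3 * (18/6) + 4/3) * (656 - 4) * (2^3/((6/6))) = 34243040/3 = 11414346.67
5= 5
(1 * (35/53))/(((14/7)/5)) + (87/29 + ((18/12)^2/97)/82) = 4.65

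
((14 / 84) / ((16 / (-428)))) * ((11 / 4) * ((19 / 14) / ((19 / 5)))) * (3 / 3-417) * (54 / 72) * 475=36339875 / 56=648926.34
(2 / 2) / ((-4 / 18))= -9 / 2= -4.50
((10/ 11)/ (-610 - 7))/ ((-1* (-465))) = -2/ 631191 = -0.00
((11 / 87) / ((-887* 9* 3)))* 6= -22 / 694521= -0.00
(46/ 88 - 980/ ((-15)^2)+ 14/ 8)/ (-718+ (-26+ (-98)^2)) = -1031/ 4385700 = -0.00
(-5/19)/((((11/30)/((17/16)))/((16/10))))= -255/209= -1.22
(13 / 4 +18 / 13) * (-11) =-50.98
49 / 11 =4.45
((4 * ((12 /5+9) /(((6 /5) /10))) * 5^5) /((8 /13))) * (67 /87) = 258578125 /174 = 1486081.18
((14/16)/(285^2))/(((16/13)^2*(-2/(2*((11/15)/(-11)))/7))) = 8281/2495232000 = 0.00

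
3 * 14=42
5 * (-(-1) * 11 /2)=55 /2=27.50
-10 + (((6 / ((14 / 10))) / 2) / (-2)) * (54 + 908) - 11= -7362 / 7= -1051.71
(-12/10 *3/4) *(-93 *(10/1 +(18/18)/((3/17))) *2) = 13113/5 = 2622.60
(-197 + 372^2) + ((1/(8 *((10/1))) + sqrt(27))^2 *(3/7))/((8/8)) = 138198.63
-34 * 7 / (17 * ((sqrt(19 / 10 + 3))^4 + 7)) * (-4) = 1.81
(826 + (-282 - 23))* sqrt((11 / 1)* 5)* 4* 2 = 4168* sqrt(55) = 30910.72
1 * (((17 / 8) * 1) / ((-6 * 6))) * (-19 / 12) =0.09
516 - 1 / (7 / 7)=515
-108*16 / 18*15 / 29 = -1440 / 29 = -49.66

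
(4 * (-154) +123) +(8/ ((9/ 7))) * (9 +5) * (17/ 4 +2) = 463/ 9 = 51.44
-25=-25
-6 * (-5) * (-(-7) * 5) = 1050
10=10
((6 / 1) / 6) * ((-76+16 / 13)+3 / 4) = -3849 / 52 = -74.02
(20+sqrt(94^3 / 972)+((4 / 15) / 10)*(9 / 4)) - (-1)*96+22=47*sqrt(282) / 27+6903 / 50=167.29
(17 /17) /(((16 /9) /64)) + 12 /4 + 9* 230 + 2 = 2111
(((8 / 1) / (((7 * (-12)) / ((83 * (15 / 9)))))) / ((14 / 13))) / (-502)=5395 / 221382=0.02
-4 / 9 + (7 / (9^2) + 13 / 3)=322 / 81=3.98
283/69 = 4.10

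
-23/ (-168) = 23/ 168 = 0.14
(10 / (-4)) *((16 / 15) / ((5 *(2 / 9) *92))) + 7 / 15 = 152 / 345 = 0.44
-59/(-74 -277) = 59/351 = 0.17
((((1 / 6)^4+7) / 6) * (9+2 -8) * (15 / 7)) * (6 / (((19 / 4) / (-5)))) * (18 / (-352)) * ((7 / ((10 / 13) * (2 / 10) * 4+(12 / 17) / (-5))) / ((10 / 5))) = 250641625 / 14018048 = 17.88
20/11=1.82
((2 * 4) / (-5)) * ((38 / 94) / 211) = -152 / 49585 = -0.00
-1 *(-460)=460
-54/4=-27/2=-13.50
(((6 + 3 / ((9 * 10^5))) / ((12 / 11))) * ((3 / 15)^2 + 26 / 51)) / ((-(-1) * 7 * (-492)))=-1982829673 / 2258280000000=-0.00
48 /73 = 0.66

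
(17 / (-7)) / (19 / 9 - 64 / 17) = 2601 / 1771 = 1.47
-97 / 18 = -5.39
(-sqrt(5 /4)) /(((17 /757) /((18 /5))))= -6813 * sqrt(5) /85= -179.23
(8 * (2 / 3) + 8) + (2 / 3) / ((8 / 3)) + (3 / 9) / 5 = 273 / 20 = 13.65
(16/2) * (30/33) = 80/11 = 7.27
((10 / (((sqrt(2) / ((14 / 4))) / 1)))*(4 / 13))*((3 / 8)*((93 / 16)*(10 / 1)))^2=68110875*sqrt(2) / 26624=3617.91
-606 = -606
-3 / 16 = -0.19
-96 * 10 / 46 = -480 / 23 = -20.87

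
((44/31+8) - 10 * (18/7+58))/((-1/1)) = 129396/217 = 596.29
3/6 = 1/2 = 0.50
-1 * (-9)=9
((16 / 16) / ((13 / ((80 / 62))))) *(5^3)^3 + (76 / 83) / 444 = 719765632657 / 3712839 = 193858.56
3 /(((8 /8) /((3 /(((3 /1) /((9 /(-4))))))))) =-27 /4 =-6.75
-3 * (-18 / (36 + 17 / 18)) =972 / 665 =1.46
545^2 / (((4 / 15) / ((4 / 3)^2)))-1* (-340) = 5941520 / 3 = 1980506.67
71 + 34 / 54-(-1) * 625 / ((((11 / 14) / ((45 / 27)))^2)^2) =15091197082 / 1185921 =12725.30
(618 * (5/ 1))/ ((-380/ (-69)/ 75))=1599075/ 38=42080.92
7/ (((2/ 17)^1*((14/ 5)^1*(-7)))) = -85/ 28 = -3.04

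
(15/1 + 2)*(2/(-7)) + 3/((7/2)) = -4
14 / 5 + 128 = 654 / 5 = 130.80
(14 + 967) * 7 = 6867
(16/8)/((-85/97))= -194/85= -2.28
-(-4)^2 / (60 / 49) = -196 / 15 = -13.07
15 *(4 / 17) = 60 / 17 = 3.53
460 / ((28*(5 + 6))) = 1.49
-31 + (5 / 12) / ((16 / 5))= -5927 / 192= -30.87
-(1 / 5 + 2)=-11 / 5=-2.20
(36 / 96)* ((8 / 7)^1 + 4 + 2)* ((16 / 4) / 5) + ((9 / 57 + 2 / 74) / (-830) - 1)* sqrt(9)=-350367 / 408443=-0.86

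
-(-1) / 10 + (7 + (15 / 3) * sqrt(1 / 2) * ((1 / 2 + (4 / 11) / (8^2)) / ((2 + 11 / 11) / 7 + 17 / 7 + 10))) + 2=623 * sqrt(2) / 6336 + 91 / 10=9.24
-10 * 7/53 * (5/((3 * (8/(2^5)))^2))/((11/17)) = -95200/5247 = -18.14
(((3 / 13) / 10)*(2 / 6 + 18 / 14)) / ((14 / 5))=0.01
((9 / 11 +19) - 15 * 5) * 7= -4249 / 11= -386.27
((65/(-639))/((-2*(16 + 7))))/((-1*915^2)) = -13/4921878330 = -0.00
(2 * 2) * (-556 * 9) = -20016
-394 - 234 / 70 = -13907 / 35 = -397.34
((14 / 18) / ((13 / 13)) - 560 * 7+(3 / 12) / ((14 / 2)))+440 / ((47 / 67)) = -38989885 / 11844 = -3291.95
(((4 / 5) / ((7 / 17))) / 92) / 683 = 0.00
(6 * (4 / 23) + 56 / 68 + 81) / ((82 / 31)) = 31.33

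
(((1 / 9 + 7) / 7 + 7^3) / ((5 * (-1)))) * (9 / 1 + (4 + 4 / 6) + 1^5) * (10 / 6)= -953612 / 567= -1681.86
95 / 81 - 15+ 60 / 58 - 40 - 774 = -1942136 / 2349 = -826.79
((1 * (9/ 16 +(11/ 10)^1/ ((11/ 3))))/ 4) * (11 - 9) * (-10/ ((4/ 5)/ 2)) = -345/ 32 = -10.78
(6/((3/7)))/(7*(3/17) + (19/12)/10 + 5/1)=28560/13043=2.19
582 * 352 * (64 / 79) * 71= 930902016 / 79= 11783569.82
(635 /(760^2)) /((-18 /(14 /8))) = -889 /8317440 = -0.00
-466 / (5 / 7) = -3262 / 5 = -652.40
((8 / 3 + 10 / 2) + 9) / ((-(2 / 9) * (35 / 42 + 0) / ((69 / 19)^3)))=-29565810 / 6859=-4310.51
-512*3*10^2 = -153600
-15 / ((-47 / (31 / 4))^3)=446865 / 6644672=0.07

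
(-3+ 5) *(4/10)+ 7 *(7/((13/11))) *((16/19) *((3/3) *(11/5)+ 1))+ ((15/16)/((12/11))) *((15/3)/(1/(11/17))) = 154937411/1343680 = 115.31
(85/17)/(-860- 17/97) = -485/83437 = -0.01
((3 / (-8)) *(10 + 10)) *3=-22.50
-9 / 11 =-0.82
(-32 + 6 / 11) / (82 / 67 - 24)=11591 / 8393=1.38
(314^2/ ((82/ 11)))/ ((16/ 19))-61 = 5131633/ 328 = 15645.22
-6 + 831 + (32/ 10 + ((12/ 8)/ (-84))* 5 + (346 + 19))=334071/ 280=1193.11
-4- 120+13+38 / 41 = -4513 / 41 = -110.07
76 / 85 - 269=-22789 / 85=-268.11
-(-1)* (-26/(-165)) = 26/165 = 0.16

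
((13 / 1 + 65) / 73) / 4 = 39 / 146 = 0.27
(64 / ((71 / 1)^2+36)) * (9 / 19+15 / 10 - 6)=-4896 / 96463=-0.05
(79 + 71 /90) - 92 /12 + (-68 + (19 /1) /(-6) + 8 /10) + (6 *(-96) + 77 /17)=-435832 /765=-569.72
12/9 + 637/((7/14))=3826/3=1275.33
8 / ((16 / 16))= 8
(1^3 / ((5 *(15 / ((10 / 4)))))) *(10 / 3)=1 / 9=0.11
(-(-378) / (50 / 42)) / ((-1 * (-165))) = 2646 / 1375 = 1.92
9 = 9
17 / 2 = 8.50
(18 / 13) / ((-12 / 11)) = -33 / 26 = -1.27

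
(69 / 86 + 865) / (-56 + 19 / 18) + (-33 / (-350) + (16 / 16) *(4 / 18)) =-2068513231 / 133960050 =-15.44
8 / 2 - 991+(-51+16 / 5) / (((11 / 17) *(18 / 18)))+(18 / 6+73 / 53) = -3079684 / 2915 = -1056.50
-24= -24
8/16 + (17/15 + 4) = 169/30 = 5.63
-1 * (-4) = 4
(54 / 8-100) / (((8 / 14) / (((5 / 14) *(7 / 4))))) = -13055 / 128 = -101.99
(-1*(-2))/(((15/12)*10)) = 4/25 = 0.16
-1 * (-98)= 98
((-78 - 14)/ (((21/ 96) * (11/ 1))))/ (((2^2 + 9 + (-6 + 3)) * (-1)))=1472/ 385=3.82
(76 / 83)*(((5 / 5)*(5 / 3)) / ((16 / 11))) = 1045 / 996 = 1.05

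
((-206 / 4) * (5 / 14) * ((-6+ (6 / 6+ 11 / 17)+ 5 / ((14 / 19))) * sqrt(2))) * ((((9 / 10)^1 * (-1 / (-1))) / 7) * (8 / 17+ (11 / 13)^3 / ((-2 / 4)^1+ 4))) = -45162324819 * sqrt(2) / 12195793064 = -5.24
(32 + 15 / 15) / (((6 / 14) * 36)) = 77 / 36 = 2.14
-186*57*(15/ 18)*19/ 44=-3815.11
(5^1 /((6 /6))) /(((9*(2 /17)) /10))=425 /9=47.22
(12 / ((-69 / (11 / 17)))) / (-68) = 11 / 6647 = 0.00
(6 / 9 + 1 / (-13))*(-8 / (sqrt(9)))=-1.57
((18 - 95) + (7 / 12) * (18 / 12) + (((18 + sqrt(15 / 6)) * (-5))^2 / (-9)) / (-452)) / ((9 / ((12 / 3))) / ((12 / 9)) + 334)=-29416 / 133227 + 200 * sqrt(10) / 606923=-0.22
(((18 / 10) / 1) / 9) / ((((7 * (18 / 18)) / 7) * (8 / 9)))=9 / 40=0.22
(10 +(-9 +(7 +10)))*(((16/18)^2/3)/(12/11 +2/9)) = 704/195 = 3.61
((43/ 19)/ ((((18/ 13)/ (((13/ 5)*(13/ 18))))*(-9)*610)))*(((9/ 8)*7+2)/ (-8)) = 7463209/ 10814860800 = 0.00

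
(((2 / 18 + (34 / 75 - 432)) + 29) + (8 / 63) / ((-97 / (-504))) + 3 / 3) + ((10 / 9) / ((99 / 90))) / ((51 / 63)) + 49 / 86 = -140030206867 / 350989650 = -398.96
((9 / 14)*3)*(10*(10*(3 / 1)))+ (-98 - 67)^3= -31440825 / 7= -4491546.43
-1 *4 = -4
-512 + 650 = 138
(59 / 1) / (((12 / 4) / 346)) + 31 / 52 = 1061621 / 156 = 6805.26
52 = 52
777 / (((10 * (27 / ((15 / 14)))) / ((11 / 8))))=407 / 96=4.24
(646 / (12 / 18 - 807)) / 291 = -646 / 234643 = -0.00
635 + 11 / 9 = 5726 / 9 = 636.22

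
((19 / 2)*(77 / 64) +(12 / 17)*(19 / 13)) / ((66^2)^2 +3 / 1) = 352507 / 536757416832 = 0.00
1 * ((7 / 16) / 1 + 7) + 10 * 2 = 439 / 16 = 27.44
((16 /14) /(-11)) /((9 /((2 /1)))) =-16 /693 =-0.02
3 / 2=1.50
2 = 2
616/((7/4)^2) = 1408/7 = 201.14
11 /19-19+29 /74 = -25349 /1406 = -18.03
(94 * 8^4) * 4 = 1540096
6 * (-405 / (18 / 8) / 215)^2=7776 / 1849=4.21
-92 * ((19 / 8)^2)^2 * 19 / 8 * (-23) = 1309856371 / 8192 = 159894.58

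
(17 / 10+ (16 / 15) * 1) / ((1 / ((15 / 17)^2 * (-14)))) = -8715 / 289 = -30.16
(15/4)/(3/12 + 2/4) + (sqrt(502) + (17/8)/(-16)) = 623/128 + sqrt(502) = 27.27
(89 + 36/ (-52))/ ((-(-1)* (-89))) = -1148/ 1157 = -0.99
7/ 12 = 0.58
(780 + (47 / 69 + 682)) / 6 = 100925 / 414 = 243.78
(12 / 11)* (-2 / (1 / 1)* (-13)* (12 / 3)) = 1248 / 11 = 113.45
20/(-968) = -5/242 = -0.02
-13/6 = -2.17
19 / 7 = 2.71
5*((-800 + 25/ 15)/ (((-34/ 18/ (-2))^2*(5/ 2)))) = -517320/ 289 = -1790.03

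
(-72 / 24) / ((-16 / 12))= 9 / 4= 2.25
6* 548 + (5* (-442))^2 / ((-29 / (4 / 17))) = -1053848 / 29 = -36339.59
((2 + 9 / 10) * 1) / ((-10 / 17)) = -493 / 100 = -4.93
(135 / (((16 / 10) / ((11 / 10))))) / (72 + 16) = 135 / 128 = 1.05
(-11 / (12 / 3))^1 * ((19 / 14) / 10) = -209 / 560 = -0.37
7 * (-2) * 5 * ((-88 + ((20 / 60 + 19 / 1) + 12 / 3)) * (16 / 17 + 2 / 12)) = 767270 / 153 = 5014.84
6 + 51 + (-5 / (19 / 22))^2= 32677 / 361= 90.52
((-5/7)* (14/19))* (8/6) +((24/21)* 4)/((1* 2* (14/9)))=0.77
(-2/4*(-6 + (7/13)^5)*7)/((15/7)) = 108336599/11138790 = 9.73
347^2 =120409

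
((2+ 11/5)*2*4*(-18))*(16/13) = -48384/65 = -744.37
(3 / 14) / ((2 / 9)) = 27 / 28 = 0.96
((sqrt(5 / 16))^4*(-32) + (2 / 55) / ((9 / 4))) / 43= -0.07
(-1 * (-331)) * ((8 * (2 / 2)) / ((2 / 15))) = 19860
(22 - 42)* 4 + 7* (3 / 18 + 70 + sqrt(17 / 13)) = 7* sqrt(221) / 13 + 2467 / 6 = 419.17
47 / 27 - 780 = -21013 / 27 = -778.26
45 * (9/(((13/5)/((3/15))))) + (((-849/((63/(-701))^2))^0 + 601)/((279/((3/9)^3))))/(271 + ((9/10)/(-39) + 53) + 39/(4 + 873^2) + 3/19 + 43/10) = 67366708734118580/2162371292825211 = 31.15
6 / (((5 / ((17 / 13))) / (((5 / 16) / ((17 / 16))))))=6 / 13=0.46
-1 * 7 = -7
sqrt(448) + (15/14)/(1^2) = 15/14 + 8*sqrt(7) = 22.24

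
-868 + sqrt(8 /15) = -868 + 2 *sqrt(30) /15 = -867.27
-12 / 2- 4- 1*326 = -336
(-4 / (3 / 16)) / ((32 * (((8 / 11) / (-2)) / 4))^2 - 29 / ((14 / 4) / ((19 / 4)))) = 108416 / 157005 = 0.69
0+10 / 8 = 5 / 4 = 1.25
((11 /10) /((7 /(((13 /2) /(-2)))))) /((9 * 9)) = -143 /22680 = -0.01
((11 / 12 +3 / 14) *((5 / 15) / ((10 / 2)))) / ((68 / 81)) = 171 / 1904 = 0.09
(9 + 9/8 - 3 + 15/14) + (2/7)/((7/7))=475/56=8.48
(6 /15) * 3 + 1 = 11 /5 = 2.20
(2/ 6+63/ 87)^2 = 8464/ 7569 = 1.12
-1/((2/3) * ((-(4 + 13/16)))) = 24/77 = 0.31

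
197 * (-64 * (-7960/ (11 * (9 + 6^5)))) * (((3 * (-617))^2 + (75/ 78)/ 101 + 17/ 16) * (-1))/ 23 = -30098559313239328/ 172406091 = -174579442.86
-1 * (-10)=10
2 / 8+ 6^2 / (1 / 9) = 1297 / 4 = 324.25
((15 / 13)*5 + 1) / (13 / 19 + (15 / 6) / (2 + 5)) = 23408 / 3601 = 6.50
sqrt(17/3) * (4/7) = 1.36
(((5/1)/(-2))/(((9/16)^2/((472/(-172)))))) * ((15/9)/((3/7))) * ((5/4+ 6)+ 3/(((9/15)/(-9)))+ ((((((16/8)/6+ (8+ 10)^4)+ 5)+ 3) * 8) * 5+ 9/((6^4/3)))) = 33299051606800/94041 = 354090786.01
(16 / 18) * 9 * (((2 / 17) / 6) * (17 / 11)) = 8 / 33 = 0.24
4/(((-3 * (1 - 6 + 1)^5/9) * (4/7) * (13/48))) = 63/832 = 0.08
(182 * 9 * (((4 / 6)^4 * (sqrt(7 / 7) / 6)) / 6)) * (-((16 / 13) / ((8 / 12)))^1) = -448 / 27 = -16.59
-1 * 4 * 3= -12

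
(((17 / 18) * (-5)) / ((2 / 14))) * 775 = -461125 / 18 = -25618.06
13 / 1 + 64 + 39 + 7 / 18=2095 / 18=116.39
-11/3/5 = -11/15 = -0.73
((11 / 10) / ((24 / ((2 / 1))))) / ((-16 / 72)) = -33 / 80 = -0.41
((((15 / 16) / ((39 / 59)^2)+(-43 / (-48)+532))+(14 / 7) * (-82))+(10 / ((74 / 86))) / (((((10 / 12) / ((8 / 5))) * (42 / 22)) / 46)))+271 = 258181239 / 218855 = 1179.69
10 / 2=5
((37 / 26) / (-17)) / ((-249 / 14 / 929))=240611 / 55029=4.37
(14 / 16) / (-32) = -7 / 256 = -0.03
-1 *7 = -7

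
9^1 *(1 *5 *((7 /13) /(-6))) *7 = -735 /26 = -28.27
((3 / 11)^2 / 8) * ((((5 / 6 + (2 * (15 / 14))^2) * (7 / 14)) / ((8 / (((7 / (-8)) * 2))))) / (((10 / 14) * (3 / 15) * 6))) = -145 / 22528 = -0.01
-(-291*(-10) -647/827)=-2405923/827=-2909.22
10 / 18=5 / 9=0.56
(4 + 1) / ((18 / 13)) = 65 / 18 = 3.61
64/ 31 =2.06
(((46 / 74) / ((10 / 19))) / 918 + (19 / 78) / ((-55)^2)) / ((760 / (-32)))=-192217 / 3339282375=-0.00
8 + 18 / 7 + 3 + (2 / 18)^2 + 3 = 9403 / 567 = 16.58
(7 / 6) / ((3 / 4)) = 14 / 9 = 1.56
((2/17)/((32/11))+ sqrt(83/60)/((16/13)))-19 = -5157/272+ 13 * sqrt(1245)/480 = -18.00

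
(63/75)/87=7/725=0.01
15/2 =7.50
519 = 519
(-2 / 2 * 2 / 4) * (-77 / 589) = 0.07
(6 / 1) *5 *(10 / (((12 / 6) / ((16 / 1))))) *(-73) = -175200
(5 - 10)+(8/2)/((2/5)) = 5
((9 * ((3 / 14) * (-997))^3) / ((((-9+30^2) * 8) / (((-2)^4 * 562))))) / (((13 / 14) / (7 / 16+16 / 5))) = -243111799827549 / 560560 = -433694519.46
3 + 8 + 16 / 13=159 / 13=12.23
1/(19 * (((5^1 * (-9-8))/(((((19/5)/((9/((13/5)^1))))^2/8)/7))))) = -3211/240975000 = -0.00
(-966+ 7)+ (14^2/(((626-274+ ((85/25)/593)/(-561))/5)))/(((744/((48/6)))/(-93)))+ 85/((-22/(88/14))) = -237731641337/241090073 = -986.07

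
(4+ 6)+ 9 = 19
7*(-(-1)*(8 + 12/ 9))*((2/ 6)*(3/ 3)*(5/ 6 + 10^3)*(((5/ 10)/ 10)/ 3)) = 58849/ 162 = 363.27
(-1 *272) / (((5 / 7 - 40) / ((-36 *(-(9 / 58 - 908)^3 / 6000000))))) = -416943352810887 / 13413950000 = -31082.82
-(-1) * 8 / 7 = 8 / 7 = 1.14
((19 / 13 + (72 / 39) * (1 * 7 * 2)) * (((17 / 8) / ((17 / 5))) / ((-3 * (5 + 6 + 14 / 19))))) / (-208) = 33725 / 14471808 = 0.00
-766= -766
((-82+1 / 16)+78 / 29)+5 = -34451 / 464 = -74.25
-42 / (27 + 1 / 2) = -84 / 55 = -1.53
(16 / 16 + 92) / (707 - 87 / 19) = 1767 / 13346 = 0.13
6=6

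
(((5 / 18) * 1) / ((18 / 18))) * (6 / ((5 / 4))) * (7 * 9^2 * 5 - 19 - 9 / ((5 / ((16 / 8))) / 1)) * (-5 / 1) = -56248 / 3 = -18749.33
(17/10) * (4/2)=17/5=3.40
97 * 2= 194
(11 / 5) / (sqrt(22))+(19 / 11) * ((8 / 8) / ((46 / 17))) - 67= -33579 / 506+sqrt(22) / 10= -65.89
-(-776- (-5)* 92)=316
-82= -82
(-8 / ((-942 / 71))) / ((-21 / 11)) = -0.32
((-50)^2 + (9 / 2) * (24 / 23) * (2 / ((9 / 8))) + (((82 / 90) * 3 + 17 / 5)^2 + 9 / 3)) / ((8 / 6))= 13190897 / 6900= 1911.72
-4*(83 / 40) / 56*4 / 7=-83 / 980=-0.08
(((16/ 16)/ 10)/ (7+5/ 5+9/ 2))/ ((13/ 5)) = 0.00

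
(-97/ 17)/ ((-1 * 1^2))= 97/ 17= 5.71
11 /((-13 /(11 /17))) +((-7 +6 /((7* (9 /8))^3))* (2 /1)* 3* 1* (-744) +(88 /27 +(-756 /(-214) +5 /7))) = 759185014148 /24332763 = 31200.12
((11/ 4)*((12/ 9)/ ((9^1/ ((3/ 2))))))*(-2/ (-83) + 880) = 401731/ 747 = 537.79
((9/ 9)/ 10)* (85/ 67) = 17/ 134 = 0.13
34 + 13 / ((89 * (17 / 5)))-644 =-609.96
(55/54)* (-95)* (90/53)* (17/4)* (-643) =285572375/636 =449013.17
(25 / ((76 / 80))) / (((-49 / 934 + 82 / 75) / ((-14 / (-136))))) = 61293750 / 23550899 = 2.60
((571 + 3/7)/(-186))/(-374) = 1000/121737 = 0.01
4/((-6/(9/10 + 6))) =-4.60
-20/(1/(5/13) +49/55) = -275/48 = -5.73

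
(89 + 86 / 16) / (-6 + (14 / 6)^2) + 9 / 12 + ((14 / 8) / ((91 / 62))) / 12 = -6592 / 39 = -169.03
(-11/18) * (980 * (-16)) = 86240/9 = 9582.22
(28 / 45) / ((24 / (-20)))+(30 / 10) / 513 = -263 / 513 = -0.51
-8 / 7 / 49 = -8 / 343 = -0.02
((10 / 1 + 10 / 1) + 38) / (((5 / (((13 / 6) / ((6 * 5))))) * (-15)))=-0.06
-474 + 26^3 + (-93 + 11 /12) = 17009.92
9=9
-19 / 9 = -2.11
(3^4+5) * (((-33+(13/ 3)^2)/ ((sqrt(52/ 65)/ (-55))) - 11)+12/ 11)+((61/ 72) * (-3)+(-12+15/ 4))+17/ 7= -1590287/ 1848+302720 * sqrt(5)/ 9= 74350.84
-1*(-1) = 1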